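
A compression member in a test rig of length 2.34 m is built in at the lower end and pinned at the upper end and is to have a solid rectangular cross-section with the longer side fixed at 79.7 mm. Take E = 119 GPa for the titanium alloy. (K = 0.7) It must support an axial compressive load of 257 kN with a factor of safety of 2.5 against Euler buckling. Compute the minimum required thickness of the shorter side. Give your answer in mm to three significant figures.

b ≈ 60.5 mm

Required P_cr = n·P = 2.5 × 257 = 642.5 kN
L_e = K·L = 0.7 × 2.34 = 1.638 m
Required I = P_cr·L_e²/(π²E) = 6.425×10^5 × 1.638² / (π² × 1.19×10^11) = 1.468×10^-6 m⁴
I_req = 1.468×10^6 mm⁴
Rectangle, weak axis: I_min = h·b³/12 with h = 79.7 mm fixed  ⇒  b = (12I/h)^(1/3) = 60.5 mm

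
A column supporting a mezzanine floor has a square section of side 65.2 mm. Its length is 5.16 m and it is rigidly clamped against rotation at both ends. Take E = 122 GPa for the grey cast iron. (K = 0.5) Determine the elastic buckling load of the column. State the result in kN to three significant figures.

P_cr ≈ 272 kN

I = a⁴/12 = 65.2⁴/12 = 1.506×10^6 mm⁴
I = 1.506×10^6 mm⁴ = 1.506×10^-6 m⁴
Effective length L_e = K·L = 0.5 × 5.16 = 2.580 m
P_cr = π²EI / L_e² = π² × 122×10⁹ × 1.506×10^-6 / 2.580² = 2.724×10^5 N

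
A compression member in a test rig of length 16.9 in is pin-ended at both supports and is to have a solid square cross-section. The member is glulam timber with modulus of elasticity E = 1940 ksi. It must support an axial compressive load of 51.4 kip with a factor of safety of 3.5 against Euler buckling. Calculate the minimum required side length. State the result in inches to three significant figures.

Required P_cr = n·P = 3.5 × 51.4 = 179.9 kip
L_e = K·L = 1 × 16.9 = 16.90 in
Required I = P_cr·L_e²/(π²E) = 1.799×10^5 × 16.90² / (π² × 1.94×10^6) = 2.684 in⁴
Solid square: I = a⁴/12  ⇒  a = (12I)^(1/4) = (12×2.684)^(1/4) = 2.38 in

a ≈ 2.38 in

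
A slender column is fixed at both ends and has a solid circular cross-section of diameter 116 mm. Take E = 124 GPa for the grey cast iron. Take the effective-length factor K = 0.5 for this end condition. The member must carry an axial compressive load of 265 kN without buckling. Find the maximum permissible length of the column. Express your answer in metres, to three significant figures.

I = πd⁴/64 = π×116⁴/64 = 8.888×10^6 mm⁴
I = 8.888×10^-6 m⁴
At the buckling limit P_cr = P = 2.650×10^5 N
From P_cr = π²EI/(K·L)²:  L = (1/K)·√(π²EI/P_cr) = (1/0.5)·√(π²×1.24×10^11×8.888×10^-6/2.650×10^5)
L = 12.8 m

L_max ≈ 12.8 m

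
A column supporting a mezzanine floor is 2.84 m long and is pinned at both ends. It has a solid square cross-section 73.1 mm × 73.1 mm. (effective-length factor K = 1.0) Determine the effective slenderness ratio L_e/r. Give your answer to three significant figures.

For a square r = a/√12 = 73.1/√12 = 21.10 mm
L_e = K·L = 1 × 2.84 m = 2.840 m = 2840.0 mm
λ = L_e / r_min = 2840.0 / 21.10 = 135

λ ≈ 135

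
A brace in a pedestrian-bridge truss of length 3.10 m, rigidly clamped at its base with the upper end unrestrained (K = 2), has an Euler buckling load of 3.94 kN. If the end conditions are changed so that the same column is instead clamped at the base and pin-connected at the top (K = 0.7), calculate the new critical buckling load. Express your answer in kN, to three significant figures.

P_cr ≈ 32.2 kN

P_cr ∝ 1/K², so P_cr,new = P_cr,old × (K_old/K_new)² = 3.94 × (2/0.7)²
= 3.94 × 8.163 = 32.2 kN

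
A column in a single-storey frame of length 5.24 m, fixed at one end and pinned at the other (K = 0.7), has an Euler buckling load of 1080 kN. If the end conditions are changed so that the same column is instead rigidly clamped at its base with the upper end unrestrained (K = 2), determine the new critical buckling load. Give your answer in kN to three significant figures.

P_cr ≈ 132 kN

P_cr ∝ 1/K², so P_cr,new = P_cr,old × (K_old/K_new)² = 1080 × (0.7/2)²
= 1080 × 0.1225 = 132 kN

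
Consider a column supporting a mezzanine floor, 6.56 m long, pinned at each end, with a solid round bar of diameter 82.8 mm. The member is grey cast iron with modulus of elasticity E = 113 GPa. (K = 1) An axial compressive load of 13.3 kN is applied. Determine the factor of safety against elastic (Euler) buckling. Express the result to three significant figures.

I = πd⁴/64 = π×82.8⁴/64 = 2.307×10^6 mm⁴
I = 2.307×10^6 mm⁴ = 2.307×10^-6 m⁴
Effective length L_e = K·L = 1 × 6.56 = 6.560 m
P_cr = π²EI / L_e² = π² × 113×10⁹ × 2.307×10^-6 / 6.560² = 5.979×10^4 N
Factor of safety n = P_cr / P = 59.795 / 13.3 = 4.50

n ≈ 4.50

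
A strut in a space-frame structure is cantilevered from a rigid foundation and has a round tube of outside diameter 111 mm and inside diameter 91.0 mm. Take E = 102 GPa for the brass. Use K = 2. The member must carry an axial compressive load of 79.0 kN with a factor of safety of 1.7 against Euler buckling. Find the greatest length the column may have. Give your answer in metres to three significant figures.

L_max ≈ 2.77 m

d_o = 111 mm, d_i = 91.0 mm
I = π(d_o⁴ − d_i⁴)/64 = π(111⁴ − 91.00⁴)/64 = 4.086×10^6 mm⁴
I = 4.086×10^-6 m⁴
Required critical load P_cr = n·P = 1.7 × 79.0 = 134.3 kN = 1.343×10^5 N
From P_cr = π²EI/(K·L)²:  L = (1/K)·√(π²EI/P_cr) = (1/2)·√(π²×1.02×10^11×4.086×10^-6/1.343×10^5)
L = 2.77 m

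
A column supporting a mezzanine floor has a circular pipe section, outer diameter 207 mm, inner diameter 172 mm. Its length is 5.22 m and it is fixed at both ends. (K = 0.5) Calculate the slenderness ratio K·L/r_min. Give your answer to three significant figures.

λ ≈ 38.8

d_o = 207 mm, d_i = 172 mm
I = π(d_o⁴ − d_i⁴)/64 = π(207⁴ − 172.0⁴)/64 = 4.716×10^7 mm⁴
A = 1.042×10^4 mm²;  r_min = √(I/A) = √(4.716×10^7/1.042×10^4) = 67.28 mm
L_e = K·L = 0.5 × 5.22 m = 2.610 m = 2610.0 mm
λ = L_e / r_min = 2610.0 / 67.28 = 38.8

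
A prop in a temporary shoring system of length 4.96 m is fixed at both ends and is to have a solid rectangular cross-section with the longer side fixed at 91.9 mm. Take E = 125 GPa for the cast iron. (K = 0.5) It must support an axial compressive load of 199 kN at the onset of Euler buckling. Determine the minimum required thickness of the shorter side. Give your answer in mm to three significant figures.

b ≈ 50.6 mm

L_e = K·L = 0.5 × 4.96 = 2.480 m
Required I = P_cr·L_e²/(π²E) = 1.990×10^5 × 2.480² / (π² × 1.25×10^11) = 9.921×10^-7 m⁴
I_req = 9.921×10^5 mm⁴
Rectangle, weak axis: I_min = h·b³/12 with h = 91.9 mm fixed  ⇒  b = (12I/h)^(1/3) = 50.6 mm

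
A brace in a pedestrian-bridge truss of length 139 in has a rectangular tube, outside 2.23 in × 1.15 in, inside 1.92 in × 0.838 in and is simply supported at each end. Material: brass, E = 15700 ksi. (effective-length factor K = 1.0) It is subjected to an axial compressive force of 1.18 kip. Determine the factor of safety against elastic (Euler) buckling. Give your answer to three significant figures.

n ≈ 1.28

Weak-axis I_min = (h_o·b_o³ − h_i·b_i³)/12 with b_o = 1.15, b_i = 0.8380 in (shorter outer/inner sides).
I_min = (2.23×1.15³ − 1.920×0.8380³)/12 = 0.1885 in⁴
Effective length L_e = K·L = 1 × 139 = 139.0 in
P_cr = π²EI / L_e² = π² × 15700×10³ × 0.1885 / 139.0² = 1.512×10^3 lb
Factor of safety n = P_cr / P = 1.5115 / 1.18 = 1.28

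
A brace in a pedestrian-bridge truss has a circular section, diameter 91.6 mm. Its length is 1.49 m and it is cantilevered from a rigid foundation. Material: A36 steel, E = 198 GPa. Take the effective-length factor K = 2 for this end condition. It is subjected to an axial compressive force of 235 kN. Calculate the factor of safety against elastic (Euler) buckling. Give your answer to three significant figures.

I = πd⁴/64 = π×91.6⁴/64 = 3.456×10^6 mm⁴
I = 3.456×10^6 mm⁴ = 3.456×10^-6 m⁴
Effective length L_e = K·L = 2 × 1.49 = 2.980 m
P_cr = π²EI / L_e² = π² × 198×10⁹ × 3.456×10^-6 / 2.980² = 7.605×10^5 N
Factor of safety n = P_cr / P = 760.47 / 235 = 3.24

n ≈ 3.24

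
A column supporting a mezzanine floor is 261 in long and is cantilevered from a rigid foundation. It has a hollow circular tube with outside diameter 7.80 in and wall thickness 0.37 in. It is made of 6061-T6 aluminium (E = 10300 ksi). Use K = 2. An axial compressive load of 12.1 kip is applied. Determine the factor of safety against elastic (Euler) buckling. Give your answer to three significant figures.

Inner diameter d_i = 7.80 − 2×0.37 = 7.060 in
I = π(d_o⁴ − d_i⁴)/64 = π(7.80⁴ − 7.060⁴)/64 = 59.75 in⁴
Effective length L_e = K·L = 2 × 261 = 522.0 in
P_cr = π²EI / L_e² = π² × 10300×10³ × 59.75 / 522.0² = 2.229×10^4 lb
Factor of safety n = P_cr / P = 22.289 / 12.1 = 1.84

n ≈ 1.84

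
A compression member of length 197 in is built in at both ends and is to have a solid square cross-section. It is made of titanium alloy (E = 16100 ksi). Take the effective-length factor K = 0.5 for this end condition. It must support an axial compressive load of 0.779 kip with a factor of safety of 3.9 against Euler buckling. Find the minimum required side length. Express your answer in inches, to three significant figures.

Required P_cr = n·P = 3.9 × 0.779 = 3.038 kip
L_e = K·L = 0.5 × 197 = 98.50 in
Required I = P_cr·L_e²/(π²E) = 3.038×10^3 × 98.50² / (π² × 1.61×10^7) = 0.1855 in⁴
Solid square: I = a⁴/12  ⇒  a = (12I)^(1/4) = (12×0.1855)^(1/4) = 1.22 in

a ≈ 1.22 in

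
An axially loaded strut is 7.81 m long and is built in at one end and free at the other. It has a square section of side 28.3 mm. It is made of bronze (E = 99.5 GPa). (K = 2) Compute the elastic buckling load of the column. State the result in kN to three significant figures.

P_cr ≈ 0.215 kN

I = a⁴/12 = 28.3⁴/12 = 5.345×10^4 mm⁴
I = 5.345×10^4 mm⁴ = 5.345×10^-8 m⁴
Effective length L_e = K·L = 2 × 7.81 = 15.62 m
P_cr = π²EI / L_e² = π² × 99.5×10⁹ × 5.345×10^-8 / 15.62² = 215.1 N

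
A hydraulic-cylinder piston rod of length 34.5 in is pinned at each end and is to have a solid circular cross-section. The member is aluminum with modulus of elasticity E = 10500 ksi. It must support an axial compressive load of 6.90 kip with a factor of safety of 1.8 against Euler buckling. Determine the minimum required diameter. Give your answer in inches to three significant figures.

d ≈ 1.31 in

Required P_cr = n·P = 1.8 × 6.90 = 12.42 kip
L_e = K·L = 1 × 34.5 = 34.50 in
Required I = P_cr·L_e²/(π²E) = 1.242×10^4 × 34.50² / (π² × 1.05×10^7) = 0.1426 in⁴
Solid circle: I = πd⁴/64  ⇒  d = (64I/π)^(1/4) = (64×0.1426/π)^(1/4) = 1.31 in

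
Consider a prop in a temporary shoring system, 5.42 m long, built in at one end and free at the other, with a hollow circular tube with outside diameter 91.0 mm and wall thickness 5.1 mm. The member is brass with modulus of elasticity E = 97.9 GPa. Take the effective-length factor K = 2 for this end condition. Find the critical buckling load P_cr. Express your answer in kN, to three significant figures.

P_cr ≈ 10.5 kN

Inner diameter d_i = 91.0 − 2×5.1 = 80.80 mm
I = π(d_o⁴ − d_i⁴)/64 = π(91.0⁴ − 80.80⁴)/64 = 1.274×10^6 mm⁴
I = 1.274×10^6 mm⁴ = 1.274×10^-6 m⁴
Effective length L_e = K·L = 2 × 5.42 = 10.84 m
P_cr = π²EI / L_e² = π² × 97.9×10⁹ × 1.274×10^-6 / 10.84² = 1.048×10^4 N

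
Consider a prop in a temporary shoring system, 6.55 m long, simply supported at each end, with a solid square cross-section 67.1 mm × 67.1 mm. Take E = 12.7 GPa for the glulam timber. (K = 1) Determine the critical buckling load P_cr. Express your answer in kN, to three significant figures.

P_cr ≈ 4.94 kN

I = a⁴/12 = 67.1⁴/12 = 1.689×10^6 mm⁴
I = 1.689×10^6 mm⁴ = 1.689×10^-6 m⁴
Effective length L_e = K·L = 1 × 6.55 = 6.550 m
P_cr = π²EI / L_e² = π² × 12.7×10⁹ × 1.689×10^-6 / 6.550² = 4.935×10^3 N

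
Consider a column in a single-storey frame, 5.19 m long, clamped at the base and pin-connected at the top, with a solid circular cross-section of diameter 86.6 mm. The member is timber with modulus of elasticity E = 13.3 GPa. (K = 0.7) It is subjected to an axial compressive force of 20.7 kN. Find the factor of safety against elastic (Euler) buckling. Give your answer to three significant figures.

I = πd⁴/64 = π×86.6⁴/64 = 2.761×10^6 mm⁴
I = 2.761×10^6 mm⁴ = 2.761×10^-6 m⁴
Effective length L_e = K·L = 0.7 × 5.19 = 3.633 m
P_cr = π²EI / L_e² = π² × 13.3×10⁹ × 2.761×10^-6 / 3.633² = 2.746×10^4 N
Factor of safety n = P_cr / P = 27.458 / 20.7 = 1.33

n ≈ 1.33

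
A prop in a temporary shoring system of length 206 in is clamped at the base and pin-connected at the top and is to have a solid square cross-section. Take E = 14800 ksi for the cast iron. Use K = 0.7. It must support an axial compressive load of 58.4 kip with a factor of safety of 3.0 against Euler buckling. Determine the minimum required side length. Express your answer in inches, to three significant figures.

Required P_cr = n·P = 3.0 × 58.4 = 175.2 kip
L_e = K·L = 0.7 × 206 = 144.2 in
Required I = P_cr·L_e²/(π²E) = 1.752×10^5 × 144.2² / (π² × 1.48×10^7) = 24.94 in⁴
Solid square: I = a⁴/12  ⇒  a = (12I)^(1/4) = (12×24.94)^(1/4) = 4.16 in

a ≈ 4.16 in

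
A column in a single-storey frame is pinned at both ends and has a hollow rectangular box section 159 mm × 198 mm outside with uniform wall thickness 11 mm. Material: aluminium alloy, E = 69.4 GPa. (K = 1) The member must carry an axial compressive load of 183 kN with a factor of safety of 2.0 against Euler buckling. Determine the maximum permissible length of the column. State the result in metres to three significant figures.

Inner dimensions: h_i = 198 − 2×11 = 176.0 mm, b_i = 159 − 2×11 = 137.0 mm
Weak-axis I_min = (h_o·b_o³ − h_i·b_i³)/12 with b_o = 159, b_i = 137.0 mm (shorter outer/inner sides).
I_min = (198×159³ − 176.0×137.0³)/12 = 2.861×10^7 mm⁴
I = 2.861×10^-5 m⁴
Required critical load P_cr = n·P = 2.0 × 183 = 366.0 kN = 3.660×10^5 N
From P_cr = π²EI/(K·L)²:  L = (1/K)·√(π²EI/P_cr) = (1/1)·√(π²×6.94×10^10×2.861×10^-5/3.660×10^5)
L = 7.32 m

L_max ≈ 7.32 m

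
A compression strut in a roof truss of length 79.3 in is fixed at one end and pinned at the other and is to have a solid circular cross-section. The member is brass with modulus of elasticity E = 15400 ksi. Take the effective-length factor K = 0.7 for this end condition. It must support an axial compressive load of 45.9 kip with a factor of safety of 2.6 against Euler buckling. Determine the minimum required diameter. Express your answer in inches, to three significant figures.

d ≈ 2.65 in

Required P_cr = n·P = 2.6 × 45.9 = 119.3 kip
L_e = K·L = 0.7 × 79.3 = 55.51 in
Required I = P_cr·L_e²/(π²E) = 1.193×10^5 × 55.51² / (π² × 1.54×10^7) = 2.419 in⁴
Solid circle: I = πd⁴/64  ⇒  d = (64I/π)^(1/4) = (64×2.419/π)^(1/4) = 2.65 in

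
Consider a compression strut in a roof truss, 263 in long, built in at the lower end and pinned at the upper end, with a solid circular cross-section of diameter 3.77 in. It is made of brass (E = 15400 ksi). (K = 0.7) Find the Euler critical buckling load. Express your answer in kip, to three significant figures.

I = πd⁴/64 = π×3.77⁴/64 = 9.916 in⁴
Effective length L_e = K·L = 0.7 × 263 = 184.1 in
P_cr = π²EI / L_e² = π² × 15400×10³ × 9.916 / 184.1² = 4.447×10^4 lb

P_cr ≈ 44.5 kip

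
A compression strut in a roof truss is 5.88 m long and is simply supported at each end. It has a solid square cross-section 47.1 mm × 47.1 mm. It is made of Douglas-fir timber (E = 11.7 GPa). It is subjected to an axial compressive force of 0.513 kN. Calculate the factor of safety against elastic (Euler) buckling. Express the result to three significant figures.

I = a⁴/12 = 47.1⁴/12 = 4.101×10^5 mm⁴
I = 4.101×10^5 mm⁴ = 4.101×10^-7 m⁴
Effective length L_e = K·L = 1 × 5.88 = 5.880 m
P_cr = π²EI / L_e² = π² × 11.7×10⁹ × 4.101×10^-7 / 5.880² = 1.370×10^3 N
Factor of safety n = P_cr / P = 1.3697 / 0.513 = 2.67

n ≈ 2.67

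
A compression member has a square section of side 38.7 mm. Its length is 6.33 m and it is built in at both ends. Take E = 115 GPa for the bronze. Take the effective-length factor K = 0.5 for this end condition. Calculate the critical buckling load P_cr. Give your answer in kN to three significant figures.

P_cr ≈ 21.2 kN

I = a⁴/12 = 38.7⁴/12 = 1.869×10^5 mm⁴
I = 1.869×10^5 mm⁴ = 1.869×10^-7 m⁴
Effective length L_e = K·L = 0.5 × 6.33 = 3.165 m
P_cr = π²EI / L_e² = π² × 115×10⁹ × 1.869×10^-7 / 3.165² = 2.118×10^4 N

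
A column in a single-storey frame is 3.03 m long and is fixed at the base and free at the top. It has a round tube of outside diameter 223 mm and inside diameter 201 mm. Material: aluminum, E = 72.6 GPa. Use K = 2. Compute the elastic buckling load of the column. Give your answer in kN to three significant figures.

P_cr ≈ 805 kN

d_o = 223 mm, d_i = 201 mm
I = π(d_o⁴ − d_i⁴)/64 = π(223⁴ − 201.0⁴)/64 = 4.127×10^7 mm⁴
I = 4.127×10^7 mm⁴ = 4.127×10^-5 m⁴
Effective length L_e = K·L = 2 × 3.03 = 6.060 m
P_cr = π²EI / L_e² = π² × 72.6×10⁹ × 4.127×10^-5 / 6.060² = 8.052×10^5 N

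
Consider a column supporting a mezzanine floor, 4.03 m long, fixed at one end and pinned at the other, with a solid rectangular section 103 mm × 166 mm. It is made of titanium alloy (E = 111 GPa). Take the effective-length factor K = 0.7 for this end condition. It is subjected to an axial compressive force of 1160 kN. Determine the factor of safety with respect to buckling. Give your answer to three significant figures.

Buckling occurs about the weak axis: I_min = h·b³/12 with b = 103 mm (the shorter side).
I_min = 166×103³/12 = 1.512×10^7 mm⁴
I = 1.512×10^7 mm⁴ = 1.512×10^-5 m⁴
Effective length L_e = K·L = 0.7 × 4.03 = 2.821 m
P_cr = π²EI / L_e² = π² × 111×10⁹ × 1.512×10^-5 / 2.821² = 2.081×10^6 N
Factor of safety n = P_cr / P = 2080.9 / 1160 = 1.79

n ≈ 1.79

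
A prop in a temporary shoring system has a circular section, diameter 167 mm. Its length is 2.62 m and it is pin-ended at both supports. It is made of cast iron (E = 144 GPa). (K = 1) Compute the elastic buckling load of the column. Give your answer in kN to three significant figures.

I = πd⁴/64 = π×167⁴/64 = 3.818×10^7 mm⁴
I = 3.818×10^7 mm⁴ = 3.818×10^-5 m⁴
Effective length L_e = K·L = 1 × 2.62 = 2.620 m
P_cr = π²EI / L_e² = π² × 144×10⁹ × 3.818×10^-5 / 2.620² = 7.905×10^6 N

P_cr ≈ 7900 kN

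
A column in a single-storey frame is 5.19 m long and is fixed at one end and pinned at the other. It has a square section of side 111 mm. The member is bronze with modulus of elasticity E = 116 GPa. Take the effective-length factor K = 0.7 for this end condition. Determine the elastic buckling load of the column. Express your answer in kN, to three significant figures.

I = a⁴/12 = 111⁴/12 = 1.265×10^7 mm⁴
I = 1.265×10^7 mm⁴ = 1.265×10^-5 m⁴
Effective length L_e = K·L = 0.7 × 5.19 = 3.633 m
P_cr = π²EI / L_e² = π² × 116×10⁹ × 1.265×10^-5 / 3.633² = 1.097×10^6 N

P_cr ≈ 1100 kN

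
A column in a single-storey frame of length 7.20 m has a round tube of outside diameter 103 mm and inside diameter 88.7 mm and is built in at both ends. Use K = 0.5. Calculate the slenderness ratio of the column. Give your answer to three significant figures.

d_o = 103 mm, d_i = 88.7 mm
I = π(d_o⁴ − d_i⁴)/64 = π(103⁴ − 88.70⁴)/64 = 2.486×10^6 mm⁴
A = 2.153×10^3 mm²;  r_min = √(I/A) = √(2.486×10^6/2.153×10^3) = 33.98 mm
L_e = K·L = 0.5 × 7.20 m = 3.600 m = 3600.0 mm
λ = L_e / r_min = 3600.0 / 33.98 = 106

λ ≈ 106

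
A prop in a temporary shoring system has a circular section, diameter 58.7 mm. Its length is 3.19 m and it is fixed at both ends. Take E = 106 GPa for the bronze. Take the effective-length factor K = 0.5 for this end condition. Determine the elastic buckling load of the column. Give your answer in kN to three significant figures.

P_cr ≈ 240 kN

I = πd⁴/64 = π×58.7⁴/64 = 5.828×10^5 mm⁴
I = 5.828×10^5 mm⁴ = 5.828×10^-7 m⁴
Effective length L_e = K·L = 0.5 × 3.19 = 1.595 m
P_cr = π²EI / L_e² = π² × 106×10⁹ × 5.828×10^-7 / 1.595² = 2.397×10^5 N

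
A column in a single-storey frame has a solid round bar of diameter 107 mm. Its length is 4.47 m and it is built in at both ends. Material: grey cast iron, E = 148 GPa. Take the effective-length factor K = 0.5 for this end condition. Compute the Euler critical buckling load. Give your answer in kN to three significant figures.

P_cr ≈ 1880 kN

I = πd⁴/64 = π×107⁴/64 = 6.434×10^6 mm⁴
I = 6.434×10^6 mm⁴ = 6.434×10^-6 m⁴
Effective length L_e = K·L = 0.5 × 4.47 = 2.235 m
P_cr = π²EI / L_e² = π² × 148×10⁹ × 6.434×10^-6 / 2.235² = 1.882×10^6 N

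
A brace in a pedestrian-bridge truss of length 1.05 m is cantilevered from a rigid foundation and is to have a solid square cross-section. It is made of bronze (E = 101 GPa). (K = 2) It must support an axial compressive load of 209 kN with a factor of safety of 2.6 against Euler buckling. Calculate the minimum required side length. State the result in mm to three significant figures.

Required P_cr = n·P = 2.6 × 209 = 543.4 kN
L_e = K·L = 2 × 1.05 = 2.100 m
Required I = P_cr·L_e²/(π²E) = 5.434×10^5 × 2.100² / (π² × 1.01×10^11) = 2.404×10^-6 m⁴
I_req = 2.404×10^6 mm⁴
Solid square: I = a⁴/12  ⇒  a = (12I)^(1/4) = (12×2.404×10^6)^(1/4) = 73.3 mm

a ≈ 73.3 mm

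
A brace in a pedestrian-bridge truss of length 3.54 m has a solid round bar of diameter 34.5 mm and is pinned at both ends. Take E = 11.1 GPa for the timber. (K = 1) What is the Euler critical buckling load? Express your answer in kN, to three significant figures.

P_cr ≈ 0.608 kN

I = πd⁴/64 = π×34.5⁴/64 = 6.954×10^4 mm⁴
I = 6.954×10^4 mm⁴ = 6.954×10^-8 m⁴
Effective length L_e = K·L = 1 × 3.54 = 3.540 m
P_cr = π²EI / L_e² = π² × 11.1×10⁹ × 6.954×10^-8 / 3.540² = 607.9 N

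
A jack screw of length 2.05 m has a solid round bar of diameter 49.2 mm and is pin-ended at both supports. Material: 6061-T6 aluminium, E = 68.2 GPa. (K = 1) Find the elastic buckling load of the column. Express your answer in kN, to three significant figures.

P_cr ≈ 46.1 kN

I = πd⁴/64 = π×49.2⁴/64 = 2.876×10^5 mm⁴
I = 2.876×10^5 mm⁴ = 2.876×10^-7 m⁴
Effective length L_e = K·L = 1 × 2.05 = 2.050 m
P_cr = π²EI / L_e² = π² × 68.2×10⁹ × 2.876×10^-7 / 2.050² = 4.607×10^4 N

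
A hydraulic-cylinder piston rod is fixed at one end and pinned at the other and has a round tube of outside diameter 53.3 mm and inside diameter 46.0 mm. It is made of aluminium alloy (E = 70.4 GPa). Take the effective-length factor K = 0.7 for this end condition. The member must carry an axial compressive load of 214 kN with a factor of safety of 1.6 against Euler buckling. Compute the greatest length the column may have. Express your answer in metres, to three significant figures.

L_max ≈ 0.855 m

d_o = 53.3 mm, d_i = 46.0 mm
I = π(d_o⁴ − d_i⁴)/64 = π(53.3⁴ − 46.00⁴)/64 = 1.764×10^5 mm⁴
I = 1.764×10^-7 m⁴
Required critical load P_cr = n·P = 1.6 × 214 = 342.4 kN = 3.424×10^5 N
From P_cr = π²EI/(K·L)²:  L = (1/K)·√(π²EI/P_cr) = (1/0.7)·√(π²×7.04×10^10×1.764×10^-7/3.424×10^5)
L = 0.855 m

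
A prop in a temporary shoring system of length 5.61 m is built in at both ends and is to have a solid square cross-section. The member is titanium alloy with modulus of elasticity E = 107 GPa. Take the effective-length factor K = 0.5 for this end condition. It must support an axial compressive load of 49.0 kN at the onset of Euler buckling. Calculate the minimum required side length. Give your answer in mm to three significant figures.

a ≈ 45.7 mm

L_e = K·L = 0.5 × 5.61 = 2.805 m
Required I = P_cr·L_e²/(π²E) = 4.900×10^4 × 2.805² / (π² × 1.07×10^11) = 3.651×10^-7 m⁴
I_req = 3.651×10^5 mm⁴
Solid square: I = a⁴/12  ⇒  a = (12I)^(1/4) = (12×3.651×10^5)^(1/4) = 45.7 mm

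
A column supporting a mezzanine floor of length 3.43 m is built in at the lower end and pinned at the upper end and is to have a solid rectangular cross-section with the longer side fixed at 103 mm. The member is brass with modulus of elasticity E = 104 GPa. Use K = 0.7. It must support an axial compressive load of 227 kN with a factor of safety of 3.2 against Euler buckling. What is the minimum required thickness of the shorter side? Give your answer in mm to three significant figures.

b ≈ 78.0 mm

Required P_cr = n·P = 3.2 × 227 = 726.4 kN
L_e = K·L = 0.7 × 3.43 = 2.401 m
Required I = P_cr·L_e²/(π²E) = 7.264×10^5 × 2.401² / (π² × 1.04×10^11) = 4.080×10^-6 m⁴
I_req = 4.080×10^6 mm⁴
Rectangle, weak axis: I_min = h·b³/12 with h = 103 mm fixed  ⇒  b = (12I/h)^(1/3) = 78.0 mm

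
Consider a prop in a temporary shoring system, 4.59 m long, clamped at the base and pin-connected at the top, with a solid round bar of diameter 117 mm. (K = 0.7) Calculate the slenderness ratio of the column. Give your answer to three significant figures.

λ ≈ 110

For a solid circle r = d/4 = 117/4 = 29.25 mm
L_e = K·L = 0.7 × 4.59 m = 3.213 m = 3213.0 mm
λ = L_e / r_min = 3213.0 / 29.25 = 110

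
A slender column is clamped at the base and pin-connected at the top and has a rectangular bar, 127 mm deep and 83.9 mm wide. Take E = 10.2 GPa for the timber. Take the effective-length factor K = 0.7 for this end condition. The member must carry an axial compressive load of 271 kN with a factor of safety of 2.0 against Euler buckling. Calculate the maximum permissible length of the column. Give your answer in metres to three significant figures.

L_max ≈ 1.54 m

Buckling occurs about the weak axis: I_min = h·b³/12 with b = 83.9 mm (the shorter side).
I_min = 127×83.9³/12 = 6.250×10^6 mm⁴
I = 6.250×10^-6 m⁴
Required critical load P_cr = n·P = 2.0 × 271 = 542.0 kN = 5.420×10^5 N
From P_cr = π²EI/(K·L)²:  L = (1/K)·√(π²EI/P_cr) = (1/0.7)·√(π²×1.02×10^10×6.250×10^-6/5.420×10^5)
L = 1.54 m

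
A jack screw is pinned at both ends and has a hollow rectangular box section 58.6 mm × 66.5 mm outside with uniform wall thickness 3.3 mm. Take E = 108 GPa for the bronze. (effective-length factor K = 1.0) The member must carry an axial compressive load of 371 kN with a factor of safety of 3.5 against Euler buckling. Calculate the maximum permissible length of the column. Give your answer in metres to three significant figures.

L_max ≈ 0.582 m

Inner dimensions: h_i = 66.5 − 2×3.3 = 59.90 mm, b_i = 58.6 − 2×3.3 = 52.00 mm
Weak-axis I_min = (h_o·b_o³ − h_i·b_i³)/12 with b_o = 58.6, b_i = 52.00 mm (shorter outer/inner sides).
I_min = (66.5×58.6³ − 59.90×52.00³)/12 = 4.133×10^5 mm⁴
I = 4.133×10^-7 m⁴
Required critical load P_cr = n·P = 3.5 × 371 = 1298 kN = 1.298×10^6 N
From P_cr = π²EI/(K·L)²:  L = (1/K)·√(π²EI/P_cr) = (1/1)·√(π²×1.08×10^11×4.133×10^-7/1.298×10^6)
L = 0.582 m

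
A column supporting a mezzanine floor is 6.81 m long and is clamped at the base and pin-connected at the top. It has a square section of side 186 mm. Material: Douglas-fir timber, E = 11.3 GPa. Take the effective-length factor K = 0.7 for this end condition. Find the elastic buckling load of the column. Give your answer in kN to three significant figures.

P_cr ≈ 490 kN

I = a⁴/12 = 186⁴/12 = 9.974×10^7 mm⁴
I = 9.974×10^7 mm⁴ = 9.974×10^-5 m⁴
Effective length L_e = K·L = 0.7 × 6.81 = 4.767 m
P_cr = π²EI / L_e² = π² × 11.3×10⁹ × 9.974×10^-5 / 4.767² = 4.895×10^5 N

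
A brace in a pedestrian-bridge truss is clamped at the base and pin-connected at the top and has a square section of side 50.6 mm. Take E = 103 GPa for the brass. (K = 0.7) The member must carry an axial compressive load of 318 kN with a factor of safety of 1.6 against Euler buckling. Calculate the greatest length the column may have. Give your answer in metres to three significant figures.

L_max ≈ 1.49 m

I = a⁴/12 = 50.6⁴/12 = 5.463×10^5 mm⁴
I = 5.463×10^-7 m⁴
Required critical load P_cr = n·P = 1.6 × 318 = 508.8 kN = 5.088×10^5 N
From P_cr = π²EI/(K·L)²:  L = (1/K)·√(π²EI/P_cr) = (1/0.7)·√(π²×1.03×10^11×5.463×10^-7/5.088×10^5)
L = 1.49 m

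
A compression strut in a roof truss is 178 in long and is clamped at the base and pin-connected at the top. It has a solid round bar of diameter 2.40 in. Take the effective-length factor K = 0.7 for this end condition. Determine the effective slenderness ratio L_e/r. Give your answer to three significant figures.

For a solid circle r = d/4 = 2.40/4 = 0.6000 in
L_e = K·L = 0.7 × 178 = 124.6 in
λ = L_e / r_min = 124.60 / 0.6000 = 208

λ ≈ 208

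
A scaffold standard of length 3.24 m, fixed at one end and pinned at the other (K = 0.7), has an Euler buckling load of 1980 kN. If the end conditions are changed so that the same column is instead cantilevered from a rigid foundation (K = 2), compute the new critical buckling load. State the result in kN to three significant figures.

P_cr ∝ 1/K², so P_cr,new = P_cr,old × (K_old/K_new)² = 1980 × (0.7/2)²
= 1980 × 0.1225 = 243 kN

P_cr ≈ 243 kN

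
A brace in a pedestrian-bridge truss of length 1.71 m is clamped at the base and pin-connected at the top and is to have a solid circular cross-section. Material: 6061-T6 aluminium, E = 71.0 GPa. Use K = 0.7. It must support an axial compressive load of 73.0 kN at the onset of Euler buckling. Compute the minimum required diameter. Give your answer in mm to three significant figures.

d ≈ 41.8 mm

L_e = K·L = 0.7 × 1.71 = 1.197 m
Required I = P_cr·L_e²/(π²E) = 7.300×10^4 × 1.197² / (π² × 7.10×10^10) = 1.493×10^-7 m⁴
I_req = 1.493×10^5 mm⁴
Solid circle: I = πd⁴/64  ⇒  d = (64I/π)^(1/4) = (64×1.493×10^5/π)^(1/4) = 41.8 mm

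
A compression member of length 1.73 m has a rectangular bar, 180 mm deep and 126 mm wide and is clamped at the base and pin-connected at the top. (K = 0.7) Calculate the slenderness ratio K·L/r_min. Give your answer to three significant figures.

For a rectangle r_min = b/√12 = 126/√12 = 36.37 mm
L_e = K·L = 0.7 × 1.73 m = 1.211 m = 1211.0 mm
λ = L_e / r_min = 1211.0 / 36.37 = 33.3

λ ≈ 33.3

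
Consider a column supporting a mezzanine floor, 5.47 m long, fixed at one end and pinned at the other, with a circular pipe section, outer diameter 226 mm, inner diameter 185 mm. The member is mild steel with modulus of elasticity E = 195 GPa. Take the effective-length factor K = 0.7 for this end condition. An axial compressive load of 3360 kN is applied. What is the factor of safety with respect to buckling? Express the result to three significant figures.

d_o = 226 mm, d_i = 185 mm
I = π(d_o⁴ − d_i⁴)/64 = π(226⁴ − 185.0⁴)/64 = 7.056×10^7 mm⁴
I = 7.056×10^7 mm⁴ = 7.056×10^-5 m⁴
Effective length L_e = K·L = 0.7 × 5.47 = 3.829 m
P_cr = π²EI / L_e² = π² × 195×10⁹ × 7.056×10^-5 / 3.829² = 9.262×10^6 N
Factor of safety n = P_cr / P = 9262.2 / 3360 = 2.76

n ≈ 2.76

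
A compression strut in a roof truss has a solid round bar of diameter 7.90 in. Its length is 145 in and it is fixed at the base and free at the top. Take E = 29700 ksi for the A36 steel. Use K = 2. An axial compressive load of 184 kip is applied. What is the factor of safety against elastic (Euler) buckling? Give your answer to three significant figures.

I = πd⁴/64 = π×7.90⁴/64 = 191.2 in⁴
Effective length L_e = K·L = 2 × 145 = 290.0 in
P_cr = π²EI / L_e² = π² × 29700×10³ × 191.2 / 290.0² = 6.664×10^5 lb
Factor of safety n = P_cr / P = 666.41 / 184 = 3.62

n ≈ 3.62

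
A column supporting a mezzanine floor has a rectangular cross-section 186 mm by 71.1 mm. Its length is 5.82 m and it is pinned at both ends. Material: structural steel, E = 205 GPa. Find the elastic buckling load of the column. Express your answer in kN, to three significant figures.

P_cr ≈ 333 kN

Buckling occurs about the weak axis: I_min = h·b³/12 with b = 71.1 mm (the shorter side).
I_min = 186×71.1³/12 = 5.571×10^6 mm⁴
I = 5.571×10^6 mm⁴ = 5.571×10^-6 m⁴
Effective length L_e = K·L = 1 × 5.82 = 5.820 m
P_cr = π²EI / L_e² = π² × 205×10⁹ × 5.571×10^-6 / 5.820² = 3.328×10^5 N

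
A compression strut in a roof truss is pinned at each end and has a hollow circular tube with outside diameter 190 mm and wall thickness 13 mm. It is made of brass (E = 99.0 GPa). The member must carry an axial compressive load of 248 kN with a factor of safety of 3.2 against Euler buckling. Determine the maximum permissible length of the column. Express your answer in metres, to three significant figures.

Inner diameter d_i = 190 − 2×13 = 164.0 mm
I = π(d_o⁴ − d_i⁴)/64 = π(190⁴ − 164.0⁴)/64 = 2.846×10^7 mm⁴
I = 2.846×10^-5 m⁴
Required critical load P_cr = n·P = 3.2 × 248 = 793.6 kN = 7.936×10^5 N
From P_cr = π²EI/(K·L)²:  L = (1/K)·√(π²EI/P_cr) = (1/1)·√(π²×9.90×10^10×2.846×10^-5/7.936×10^5)
L = 5.92 m

L_max ≈ 5.92 m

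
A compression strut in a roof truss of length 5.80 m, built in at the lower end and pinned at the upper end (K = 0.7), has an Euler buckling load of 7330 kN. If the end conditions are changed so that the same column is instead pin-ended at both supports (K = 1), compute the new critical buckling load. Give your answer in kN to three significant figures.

P_cr ∝ 1/K², so P_cr,new = P_cr,old × (K_old/K_new)² = 7330 × (0.7/1)²
= 7330 × 0.4900 = 3590 kN

P_cr ≈ 3590 kN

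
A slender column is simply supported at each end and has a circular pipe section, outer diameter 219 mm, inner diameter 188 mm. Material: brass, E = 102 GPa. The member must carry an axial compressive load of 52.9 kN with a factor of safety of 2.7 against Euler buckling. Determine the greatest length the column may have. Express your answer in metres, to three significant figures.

d_o = 219 mm, d_i = 188 mm
I = π(d_o⁴ − d_i⁴)/64 = π(219⁴ − 188.0⁴)/64 = 5.159×10^7 mm⁴
I = 5.159×10^-5 m⁴
Required critical load P_cr = n·P = 2.7 × 52.9 = 142.8 kN = 1.428×10^5 N
From P_cr = π²EI/(K·L)²:  L = (1/K)·√(π²EI/P_cr) = (1/1)·√(π²×1.02×10^11×5.159×10^-5/1.428×10^5)
L = 19.1 m

L_max ≈ 19.1 m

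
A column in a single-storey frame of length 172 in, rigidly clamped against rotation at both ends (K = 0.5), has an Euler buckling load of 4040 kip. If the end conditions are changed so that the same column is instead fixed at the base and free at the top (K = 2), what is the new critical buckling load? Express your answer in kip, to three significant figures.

P_cr ∝ 1/K², so P_cr,new = P_cr,old × (K_old/K_new)² = 4040 × (0.5/2)²
= 4040 × 0.06250 = 252 kip

P_cr ≈ 252 kip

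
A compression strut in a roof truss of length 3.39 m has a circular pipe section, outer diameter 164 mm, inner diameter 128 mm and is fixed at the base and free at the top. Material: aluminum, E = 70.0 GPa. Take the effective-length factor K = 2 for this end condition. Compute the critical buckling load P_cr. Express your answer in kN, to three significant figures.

d_o = 164 mm, d_i = 128 mm
I = π(d_o⁴ − d_i⁴)/64 = π(164⁴ − 128.0⁴)/64 = 2.233×10^7 mm⁴
I = 2.233×10^7 mm⁴ = 2.233×10^-5 m⁴
Effective length L_e = K·L = 2 × 3.39 = 6.780 m
P_cr = π²EI / L_e² = π² × 70.0×10⁹ × 2.233×10^-5 / 6.780² = 3.356×10^5 N

P_cr ≈ 336 kN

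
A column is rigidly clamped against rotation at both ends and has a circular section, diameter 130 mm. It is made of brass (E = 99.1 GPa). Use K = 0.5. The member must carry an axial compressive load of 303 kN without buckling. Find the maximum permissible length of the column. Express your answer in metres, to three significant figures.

I = πd⁴/64 = π×130⁴/64 = 1.402×10^7 mm⁴
I = 1.402×10^-5 m⁴
At the buckling limit P_cr = P = 3.030×10^5 N
From P_cr = π²EI/(K·L)²:  L = (1/K)·√(π²EI/P_cr) = (1/0.5)·√(π²×9.91×10^10×1.402×10^-5/3.030×10^5)
L = 13.5 m

L_max ≈ 13.5 m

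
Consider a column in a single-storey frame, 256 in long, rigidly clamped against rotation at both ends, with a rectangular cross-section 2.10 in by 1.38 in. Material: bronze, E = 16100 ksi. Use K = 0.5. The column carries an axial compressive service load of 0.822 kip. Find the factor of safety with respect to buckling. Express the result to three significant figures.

n ≈ 5.43

Buckling occurs about the weak axis: I_min = h·b³/12 with b = 1.38 in (the shorter side).
I_min = 2.10×1.38³/12 = 0.4599 in⁴
Effective length L_e = K·L = 0.5 × 256 = 128.0 in
P_cr = π²EI / L_e² = π² × 16100×10³ × 0.4599 / 128.0² = 4.460×10^3 lb
Factor of safety n = P_cr / P = 4.4605 / 0.822 = 5.43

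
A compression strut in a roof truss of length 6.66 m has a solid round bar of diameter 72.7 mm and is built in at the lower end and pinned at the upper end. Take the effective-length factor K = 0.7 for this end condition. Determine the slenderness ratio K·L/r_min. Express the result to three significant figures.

λ ≈ 257

For a solid circle r = d/4 = 72.7/4 = 18.18 mm
L_e = K·L = 0.7 × 6.66 m = 4.662 m = 4662.0 mm
λ = L_e / r_min = 4662.0 / 18.18 = 257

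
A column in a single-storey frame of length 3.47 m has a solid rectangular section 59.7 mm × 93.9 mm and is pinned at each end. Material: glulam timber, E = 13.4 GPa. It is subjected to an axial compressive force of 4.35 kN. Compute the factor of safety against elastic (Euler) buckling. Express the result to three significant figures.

n ≈ 4.20

Buckling occurs about the weak axis: I_min = h·b³/12 with b = 59.7 mm (the shorter side).
I_min = 93.9×59.7³/12 = 1.665×10^6 mm⁴
I = 1.665×10^6 mm⁴ = 1.665×10^-6 m⁴
Effective length L_e = K·L = 1 × 3.47 = 3.470 m
P_cr = π²EI / L_e² = π² × 13.4×10⁹ × 1.665×10^-6 / 3.470² = 1.829×10^4 N
Factor of safety n = P_cr / P = 18.287 / 4.35 = 4.20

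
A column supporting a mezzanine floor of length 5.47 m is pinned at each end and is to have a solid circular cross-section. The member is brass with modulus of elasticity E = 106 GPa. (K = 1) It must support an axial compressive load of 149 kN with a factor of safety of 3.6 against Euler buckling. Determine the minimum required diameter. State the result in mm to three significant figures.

d ≈ 133 mm

Required P_cr = n·P = 3.6 × 149 = 536.4 kN
L_e = K·L = 1 × 5.47 = 5.470 m
Required I = P_cr·L_e²/(π²E) = 5.364×10^5 × 5.470² / (π² × 1.06×10^11) = 1.534×10^-5 m⁴
I_req = 1.534×10^7 mm⁴
Solid circle: I = πd⁴/64  ⇒  d = (64I/π)^(1/4) = (64×1.534×10^7/π)^(1/4) = 133 mm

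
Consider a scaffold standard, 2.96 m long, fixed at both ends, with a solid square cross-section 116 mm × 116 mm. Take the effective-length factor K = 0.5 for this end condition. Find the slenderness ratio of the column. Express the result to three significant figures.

λ ≈ 44.2

I = a⁴/12 = 116⁴/12 = 1.509×10^7 mm⁴
A = 1.346×10^4 mm²;  r_min = √(I/A) = √(1.509×10^7/1.346×10^4) = 33.49 mm
L_e = K·L = 0.5 × 2.96 m = 1.480 m = 1480.0 mm
λ = L_e / r_min = 1480.0 / 33.49 = 44.2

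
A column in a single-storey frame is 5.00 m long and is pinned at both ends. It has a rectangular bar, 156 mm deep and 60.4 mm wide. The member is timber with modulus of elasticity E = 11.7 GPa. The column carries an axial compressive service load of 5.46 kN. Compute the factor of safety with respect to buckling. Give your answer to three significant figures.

Buckling occurs about the weak axis: I_min = h·b³/12 with b = 60.4 mm (the shorter side).
I_min = 156×60.4³/12 = 2.865×10^6 mm⁴
I = 2.865×10^6 mm⁴ = 2.865×10^-6 m⁴
Effective length L_e = K·L = 1 × 5.00 = 5.000 m
P_cr = π²EI / L_e² = π² × 11.7×10⁹ × 2.865×10^-6 / 5.000² = 1.323×10^4 N
Factor of safety n = P_cr / P = 13.231 / 5.46 = 2.42

n ≈ 2.42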